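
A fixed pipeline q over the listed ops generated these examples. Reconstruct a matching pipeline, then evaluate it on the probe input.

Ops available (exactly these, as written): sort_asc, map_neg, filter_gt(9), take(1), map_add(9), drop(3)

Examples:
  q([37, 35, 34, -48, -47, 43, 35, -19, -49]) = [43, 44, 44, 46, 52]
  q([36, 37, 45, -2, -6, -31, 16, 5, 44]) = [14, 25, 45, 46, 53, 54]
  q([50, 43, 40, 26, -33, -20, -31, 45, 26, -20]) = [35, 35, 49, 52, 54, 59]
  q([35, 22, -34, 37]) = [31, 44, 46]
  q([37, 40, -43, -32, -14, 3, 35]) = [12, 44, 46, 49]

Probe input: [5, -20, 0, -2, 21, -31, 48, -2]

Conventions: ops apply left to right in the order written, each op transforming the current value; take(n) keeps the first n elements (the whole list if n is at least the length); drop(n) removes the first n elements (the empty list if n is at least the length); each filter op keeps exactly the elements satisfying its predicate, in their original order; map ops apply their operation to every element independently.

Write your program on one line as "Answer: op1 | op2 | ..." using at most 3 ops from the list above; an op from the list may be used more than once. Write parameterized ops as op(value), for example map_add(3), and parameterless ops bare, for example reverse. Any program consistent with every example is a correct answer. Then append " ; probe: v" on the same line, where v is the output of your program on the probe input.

map_add(9) | filter_gt(9) | sort_asc ; probe: [14, 30, 57]

Check, running the answer program on each example:
  [37, 35, 34, -48, -47, 43, 35, -19, -49] -> [46, 44, 43, -39, -38, 52, 44, -10, -40] -> [46, 44, 43, 52, 44] -> [43, 44, 44, 46, 52]
  [36, 37, 45, -2, -6, -31, 16, 5, 44] -> [45, 46, 54, 7, 3, -22, 25, 14, 53] -> [45, 46, 54, 25, 14, 53] -> [14, 25, 45, 46, 53, 54]
  [50, 43, 40, 26, -33, -20, -31, 45, 26, -20] -> [59, 52, 49, 35, -24, -11, -22, 54, 35, -11] -> [59, 52, 49, 35, 54, 35] -> [35, 35, 49, 52, 54, 59]
  [35, 22, -34, 37] -> [44, 31, -25, 46] -> [44, 31, 46] -> [31, 44, 46]
  [37, 40, -43, -32, -14, 3, 35] -> [46, 49, -34, -23, -5, 12, 44] -> [46, 49, 12, 44] -> [12, 44, 46, 49]
  probe: [5, -20, 0, -2, 21, -31, 48, -2] -> [14, -11, 9, 7, 30, -22, 57, 7] -> [14, 30, 57] -> [14, 30, 57]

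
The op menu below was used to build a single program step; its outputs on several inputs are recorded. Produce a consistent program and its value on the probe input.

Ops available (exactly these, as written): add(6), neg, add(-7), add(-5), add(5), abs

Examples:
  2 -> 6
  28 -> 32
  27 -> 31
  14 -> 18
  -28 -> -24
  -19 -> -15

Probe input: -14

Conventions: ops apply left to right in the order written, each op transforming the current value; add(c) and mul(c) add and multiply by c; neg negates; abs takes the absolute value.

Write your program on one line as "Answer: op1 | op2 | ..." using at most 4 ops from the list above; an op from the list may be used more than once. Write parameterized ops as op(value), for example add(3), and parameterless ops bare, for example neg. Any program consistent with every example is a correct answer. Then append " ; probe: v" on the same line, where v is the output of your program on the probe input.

add(-7) | add(5) | add(6) ; probe: -10

Check, running the answer program on each example:
  2 -> -5 -> 0 -> 6
  28 -> 21 -> 26 -> 32
  27 -> 20 -> 25 -> 31
  14 -> 7 -> 12 -> 18
  -28 -> -35 -> -30 -> -24
  -19 -> -26 -> -21 -> -15
  probe: -14 -> -21 -> -16 -> -10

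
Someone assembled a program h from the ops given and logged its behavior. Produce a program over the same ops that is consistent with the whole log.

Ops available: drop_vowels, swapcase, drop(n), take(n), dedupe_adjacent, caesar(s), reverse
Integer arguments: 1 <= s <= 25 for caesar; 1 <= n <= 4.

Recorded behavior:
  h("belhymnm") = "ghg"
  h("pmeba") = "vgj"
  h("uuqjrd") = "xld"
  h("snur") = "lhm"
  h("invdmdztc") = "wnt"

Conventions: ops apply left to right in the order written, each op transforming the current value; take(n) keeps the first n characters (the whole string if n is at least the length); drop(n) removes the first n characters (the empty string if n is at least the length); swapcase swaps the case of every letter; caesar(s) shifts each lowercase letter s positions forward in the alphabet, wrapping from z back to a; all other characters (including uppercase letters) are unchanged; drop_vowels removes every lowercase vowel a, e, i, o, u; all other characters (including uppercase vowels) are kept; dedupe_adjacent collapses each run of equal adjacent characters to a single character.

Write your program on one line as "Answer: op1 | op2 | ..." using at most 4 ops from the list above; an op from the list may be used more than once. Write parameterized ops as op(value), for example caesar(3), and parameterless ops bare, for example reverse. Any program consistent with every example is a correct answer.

drop_vowels | reverse | caesar(20) | take(3)

Check, running the answer program on each example:
  "belhymnm" -> "blhymnm" -> "mnmyhlb" -> "ghgsbfv" -> "ghg"
  "pmeba" -> "pmb" -> "bmp" -> "vgj" -> "vgj"
  "uuqjrd" -> "qjrd" -> "drjq" -> "xldk" -> "xld"
  "snur" -> "snr" -> "rns" -> "lhm" -> "lhm"
  "invdmdztc" -> "nvdmdztc" -> "ctzdmdvn" -> "wntxgxph" -> "wnt"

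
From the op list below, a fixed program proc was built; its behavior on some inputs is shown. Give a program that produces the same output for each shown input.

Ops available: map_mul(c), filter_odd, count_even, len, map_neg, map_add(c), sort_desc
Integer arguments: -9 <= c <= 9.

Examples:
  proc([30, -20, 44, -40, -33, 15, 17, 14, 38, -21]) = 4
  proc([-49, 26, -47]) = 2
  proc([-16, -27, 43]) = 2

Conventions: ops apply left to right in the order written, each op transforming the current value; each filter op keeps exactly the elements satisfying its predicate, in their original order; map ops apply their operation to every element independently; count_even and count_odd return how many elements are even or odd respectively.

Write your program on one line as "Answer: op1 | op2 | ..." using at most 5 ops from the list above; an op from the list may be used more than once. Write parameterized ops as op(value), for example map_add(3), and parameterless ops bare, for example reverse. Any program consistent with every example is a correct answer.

map_add(9) | map_neg | sort_desc | count_even

Check, running the answer program on each example:
  [30, -20, 44, -40, -33, 15, 17, 14, 38, -21] -> [39, -11, 53, -31, -24, 24, 26, 23, 47, -12] -> [-39, 11, -53, 31, 24, -24, -26, -23, -47, 12] -> [31, 24, 12, 11, -23, -24, -26, -39, -47, -53] -> 4
  [-49, 26, -47] -> [-40, 35, -38] -> [40, -35, 38] -> [40, 38, -35] -> 2
  [-16, -27, 43] -> [-7, -18, 52] -> [7, 18, -52] -> [18, 7, -52] -> 2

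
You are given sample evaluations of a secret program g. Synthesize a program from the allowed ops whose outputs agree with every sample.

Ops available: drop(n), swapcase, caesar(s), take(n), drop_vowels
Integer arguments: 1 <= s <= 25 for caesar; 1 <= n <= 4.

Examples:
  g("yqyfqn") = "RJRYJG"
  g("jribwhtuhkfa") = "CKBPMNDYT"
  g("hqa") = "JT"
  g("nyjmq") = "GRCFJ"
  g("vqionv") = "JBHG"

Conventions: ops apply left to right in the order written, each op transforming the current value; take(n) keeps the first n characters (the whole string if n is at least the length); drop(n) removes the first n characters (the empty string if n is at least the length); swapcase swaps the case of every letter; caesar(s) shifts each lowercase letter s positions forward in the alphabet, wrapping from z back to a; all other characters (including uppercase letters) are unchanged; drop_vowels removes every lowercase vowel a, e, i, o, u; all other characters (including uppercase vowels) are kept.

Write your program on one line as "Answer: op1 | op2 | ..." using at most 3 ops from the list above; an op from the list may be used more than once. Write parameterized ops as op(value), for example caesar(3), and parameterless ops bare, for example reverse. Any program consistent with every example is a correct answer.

caesar(19) | drop_vowels | swapcase

Check, running the answer program on each example:
  "yqyfqn" -> "rjryjg" -> "rjryjg" -> "RJRYJG"
  "jribwhtuhkfa" -> "ckbupamnadyt" -> "ckbpmndyt" -> "CKBPMNDYT"
  "hqa" -> "ajt" -> "jt" -> "JT"
  "nyjmq" -> "grcfj" -> "grcfj" -> "GRCFJ"
  "vqionv" -> "ojbhgo" -> "jbhg" -> "JBHG"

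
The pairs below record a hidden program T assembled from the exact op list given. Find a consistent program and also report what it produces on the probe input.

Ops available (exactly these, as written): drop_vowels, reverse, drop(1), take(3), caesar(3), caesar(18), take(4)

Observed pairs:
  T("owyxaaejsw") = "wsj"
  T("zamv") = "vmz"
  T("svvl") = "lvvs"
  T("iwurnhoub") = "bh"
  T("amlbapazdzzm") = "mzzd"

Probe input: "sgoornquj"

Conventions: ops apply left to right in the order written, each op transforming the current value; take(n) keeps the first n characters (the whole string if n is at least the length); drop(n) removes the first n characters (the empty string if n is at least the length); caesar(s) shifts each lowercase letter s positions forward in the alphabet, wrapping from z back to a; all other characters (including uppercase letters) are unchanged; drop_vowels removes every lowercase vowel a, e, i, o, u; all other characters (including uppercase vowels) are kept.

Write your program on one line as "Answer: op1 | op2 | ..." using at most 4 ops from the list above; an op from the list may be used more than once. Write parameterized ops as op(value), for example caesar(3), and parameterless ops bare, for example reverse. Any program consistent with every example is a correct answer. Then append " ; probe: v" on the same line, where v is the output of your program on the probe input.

reverse | take(4) | drop_vowels ; probe: "jqn"

Check, running the answer program on each example:
  "owyxaaejsw" -> "wsjeaaxywo" -> "wsje" -> "wsj"
  "zamv" -> "vmaz" -> "vmaz" -> "vmz"
  "svvl" -> "lvvs" -> "lvvs" -> "lvvs"
  "iwurnhoub" -> "buohnruwi" -> "buoh" -> "bh"
  "amlbapazdzzm" -> "mzzdzapablma" -> "mzzd" -> "mzzd"
  probe: "sgoornquj" -> "juqnroogs" -> "juqn" -> "jqn"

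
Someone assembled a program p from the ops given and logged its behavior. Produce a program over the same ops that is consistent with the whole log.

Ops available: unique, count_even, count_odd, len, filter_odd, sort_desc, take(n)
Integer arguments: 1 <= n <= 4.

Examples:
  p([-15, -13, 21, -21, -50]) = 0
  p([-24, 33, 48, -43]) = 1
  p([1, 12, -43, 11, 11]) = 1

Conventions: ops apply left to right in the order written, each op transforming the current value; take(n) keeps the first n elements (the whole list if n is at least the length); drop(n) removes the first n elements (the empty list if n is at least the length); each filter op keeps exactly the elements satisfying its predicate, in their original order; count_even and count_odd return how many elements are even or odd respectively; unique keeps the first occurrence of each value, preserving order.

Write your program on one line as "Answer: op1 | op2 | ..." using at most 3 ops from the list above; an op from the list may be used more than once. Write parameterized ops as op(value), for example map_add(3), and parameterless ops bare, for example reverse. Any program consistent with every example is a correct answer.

take(2) | count_even

Check, running the answer program on each example:
  [-15, -13, 21, -21, -50] -> [-15, -13] -> 0
  [-24, 33, 48, -43] -> [-24, 33] -> 1
  [1, 12, -43, 11, 11] -> [1, 12] -> 1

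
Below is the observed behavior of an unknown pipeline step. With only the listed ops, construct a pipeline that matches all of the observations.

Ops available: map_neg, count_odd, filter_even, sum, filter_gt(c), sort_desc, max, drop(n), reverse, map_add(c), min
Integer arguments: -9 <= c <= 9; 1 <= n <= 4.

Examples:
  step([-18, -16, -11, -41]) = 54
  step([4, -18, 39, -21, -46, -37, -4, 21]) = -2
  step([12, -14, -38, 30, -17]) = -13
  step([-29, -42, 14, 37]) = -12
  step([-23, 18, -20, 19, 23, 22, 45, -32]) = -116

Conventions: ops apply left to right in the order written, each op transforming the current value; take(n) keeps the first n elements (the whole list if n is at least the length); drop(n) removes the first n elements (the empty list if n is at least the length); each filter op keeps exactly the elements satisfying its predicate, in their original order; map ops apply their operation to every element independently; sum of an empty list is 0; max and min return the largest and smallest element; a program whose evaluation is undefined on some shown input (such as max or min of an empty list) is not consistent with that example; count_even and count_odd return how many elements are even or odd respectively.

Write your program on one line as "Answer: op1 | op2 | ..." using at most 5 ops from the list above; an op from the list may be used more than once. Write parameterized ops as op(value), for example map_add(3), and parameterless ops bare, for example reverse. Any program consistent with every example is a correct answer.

map_add(8) | map_neg | sort_desc | sum

Check, running the answer program on each example:
  [-18, -16, -11, -41] -> [-10, -8, -3, -33] -> [10, 8, 3, 33] -> [33, 10, 8, 3] -> 54
  [4, -18, 39, -21, -46, -37, -4, 21] -> [12, -10, 47, -13, -38, -29, 4, 29] -> [-12, 10, -47, 13, 38, 29, -4, -29] -> [38, 29, 13, 10, -4, -12, -29, -47] -> -2
  [12, -14, -38, 30, -17] -> [20, -6, -30, 38, -9] -> [-20, 6, 30, -38, 9] -> [30, 9, 6, -20, -38] -> -13
  [-29, -42, 14, 37] -> [-21, -34, 22, 45] -> [21, 34, -22, -45] -> [34, 21, -22, -45] -> -12
  [-23, 18, -20, 19, 23, 22, 45, -32] -> [-15, 26, -12, 27, 31, 30, 53, -24] -> [15, -26, 12, -27, -31, -30, -53, 24] -> [24, 15, 12, -26, -27, -30, -31, -53] -> -116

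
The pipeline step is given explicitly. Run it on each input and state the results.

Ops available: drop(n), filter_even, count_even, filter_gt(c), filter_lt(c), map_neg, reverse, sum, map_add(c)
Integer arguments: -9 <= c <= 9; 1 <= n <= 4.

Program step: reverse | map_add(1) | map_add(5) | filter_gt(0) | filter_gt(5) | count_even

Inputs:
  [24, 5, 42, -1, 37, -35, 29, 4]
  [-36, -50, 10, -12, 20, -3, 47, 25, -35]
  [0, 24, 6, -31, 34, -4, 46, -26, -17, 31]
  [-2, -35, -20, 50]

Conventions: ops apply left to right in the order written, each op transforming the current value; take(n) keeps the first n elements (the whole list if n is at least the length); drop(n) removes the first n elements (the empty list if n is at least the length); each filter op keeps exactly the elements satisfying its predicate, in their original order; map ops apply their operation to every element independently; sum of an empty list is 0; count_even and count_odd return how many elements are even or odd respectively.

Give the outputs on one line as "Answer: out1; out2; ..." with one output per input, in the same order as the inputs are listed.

Execution, op by op:
  [24, 5, 42, -1, 37, -35, 29, 4] -> [4, 29, -35, 37, -1, 42, 5, 24] -> [5, 30, -34, 38, 0, 43, 6, 25] -> [10, 35, -29, 43, 5, 48, 11, 30] -> [10, 35, 43, 5, 48, 11, 30] -> [10, 35, 43, 48, 11, 30] -> 3
  [-36, -50, 10, -12, 20, -3, 47, 25, -35] -> [-35, 25, 47, -3, 20, -12, 10, -50, -36] -> [-34, 26, 48, -2, 21, -11, 11, -49, -35] -> [-29, 31, 53, 3, 26, -6, 16, -44, -30] -> [31, 53, 3, 26, 16] -> [31, 53, 26, 16] -> 2
  [0, 24, 6, -31, 34, -4, 46, -26, -17, 31] -> [31, -17, -26, 46, -4, 34, -31, 6, 24, 0] -> [32, -16, -25, 47, -3, 35, -30, 7, 25, 1] -> [37, -11, -20, 52, 2, 40, -25, 12, 30, 6] -> [37, 52, 2, 40, 12, 30, 6] -> [37, 52, 40, 12, 30, 6] -> 5
  [-2, -35, -20, 50] -> [50, -20, -35, -2] -> [51, -19, -34, -1] -> [56, -14, -29, 4] -> [56, 4] -> [56] -> 1

3; 2; 5; 1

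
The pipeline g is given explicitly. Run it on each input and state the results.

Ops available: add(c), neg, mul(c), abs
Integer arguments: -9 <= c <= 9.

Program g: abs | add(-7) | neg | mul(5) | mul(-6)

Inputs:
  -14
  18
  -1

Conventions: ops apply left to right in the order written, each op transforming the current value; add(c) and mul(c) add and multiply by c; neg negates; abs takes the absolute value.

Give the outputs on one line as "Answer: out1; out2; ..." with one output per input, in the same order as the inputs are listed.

210; 330; -180

Execution, op by op:
  -14 -> 14 -> 7 -> -7 -> -35 -> 210
  18 -> 18 -> 11 -> -11 -> -55 -> 330
  -1 -> 1 -> -6 -> 6 -> 30 -> -180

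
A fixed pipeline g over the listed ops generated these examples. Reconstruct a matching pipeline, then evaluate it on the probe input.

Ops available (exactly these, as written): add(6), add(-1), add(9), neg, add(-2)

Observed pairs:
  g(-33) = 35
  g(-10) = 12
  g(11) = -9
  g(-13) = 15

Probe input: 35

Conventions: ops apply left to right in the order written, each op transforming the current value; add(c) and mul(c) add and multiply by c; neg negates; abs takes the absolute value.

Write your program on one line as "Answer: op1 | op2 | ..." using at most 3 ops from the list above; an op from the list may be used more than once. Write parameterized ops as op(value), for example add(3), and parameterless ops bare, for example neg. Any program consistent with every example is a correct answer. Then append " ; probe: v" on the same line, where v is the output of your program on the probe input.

add(-2) | neg ; probe: -33

Check, running the answer program on each example:
  -33 -> -35 -> 35
  -10 -> -12 -> 12
  11 -> 9 -> -9
  -13 -> -15 -> 15
  probe: 35 -> 33 -> -33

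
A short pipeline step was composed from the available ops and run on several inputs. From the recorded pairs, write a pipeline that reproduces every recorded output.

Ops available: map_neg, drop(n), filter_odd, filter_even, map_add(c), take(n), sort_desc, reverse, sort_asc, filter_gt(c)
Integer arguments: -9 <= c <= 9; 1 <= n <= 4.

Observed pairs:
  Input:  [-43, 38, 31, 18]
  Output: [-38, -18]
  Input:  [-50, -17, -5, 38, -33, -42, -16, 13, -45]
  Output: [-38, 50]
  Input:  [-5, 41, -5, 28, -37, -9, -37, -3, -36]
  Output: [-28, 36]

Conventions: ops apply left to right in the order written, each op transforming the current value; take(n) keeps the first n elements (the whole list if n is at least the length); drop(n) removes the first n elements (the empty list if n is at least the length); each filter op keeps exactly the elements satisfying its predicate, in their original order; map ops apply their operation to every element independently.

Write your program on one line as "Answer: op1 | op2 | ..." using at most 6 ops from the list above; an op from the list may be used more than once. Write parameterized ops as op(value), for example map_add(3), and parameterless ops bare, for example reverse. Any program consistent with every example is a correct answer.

filter_even | reverse | map_neg | reverse | take(2) | sort_asc

Check, running the answer program on each example:
  [-43, 38, 31, 18] -> [38, 18] -> [18, 38] -> [-18, -38] -> [-38, -18] -> [-38, -18] -> [-38, -18]
  [-50, -17, -5, 38, -33, -42, -16, 13, -45] -> [-50, 38, -42, -16] -> [-16, -42, 38, -50] -> [16, 42, -38, 50] -> [50, -38, 42, 16] -> [50, -38] -> [-38, 50]
  [-5, 41, -5, 28, -37, -9, -37, -3, -36] -> [28, -36] -> [-36, 28] -> [36, -28] -> [-28, 36] -> [-28, 36] -> [-28, 36]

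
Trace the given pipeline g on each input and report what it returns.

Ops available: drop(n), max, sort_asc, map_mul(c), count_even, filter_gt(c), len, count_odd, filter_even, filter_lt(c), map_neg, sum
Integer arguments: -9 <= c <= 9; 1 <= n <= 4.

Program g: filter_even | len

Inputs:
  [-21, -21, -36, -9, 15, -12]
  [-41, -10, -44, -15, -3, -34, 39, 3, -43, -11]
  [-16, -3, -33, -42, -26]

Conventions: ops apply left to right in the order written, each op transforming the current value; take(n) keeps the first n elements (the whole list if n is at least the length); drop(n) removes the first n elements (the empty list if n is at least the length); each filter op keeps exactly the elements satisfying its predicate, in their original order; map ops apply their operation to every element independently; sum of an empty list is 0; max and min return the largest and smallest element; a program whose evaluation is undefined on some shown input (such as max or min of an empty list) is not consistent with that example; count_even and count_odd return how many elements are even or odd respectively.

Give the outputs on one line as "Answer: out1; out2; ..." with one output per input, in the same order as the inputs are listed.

Execution, op by op:
  [-21, -21, -36, -9, 15, -12] -> [-36, -12] -> 2
  [-41, -10, -44, -15, -3, -34, 39, 3, -43, -11] -> [-10, -44, -34] -> 3
  [-16, -3, -33, -42, -26] -> [-16, -42, -26] -> 3

2; 3; 3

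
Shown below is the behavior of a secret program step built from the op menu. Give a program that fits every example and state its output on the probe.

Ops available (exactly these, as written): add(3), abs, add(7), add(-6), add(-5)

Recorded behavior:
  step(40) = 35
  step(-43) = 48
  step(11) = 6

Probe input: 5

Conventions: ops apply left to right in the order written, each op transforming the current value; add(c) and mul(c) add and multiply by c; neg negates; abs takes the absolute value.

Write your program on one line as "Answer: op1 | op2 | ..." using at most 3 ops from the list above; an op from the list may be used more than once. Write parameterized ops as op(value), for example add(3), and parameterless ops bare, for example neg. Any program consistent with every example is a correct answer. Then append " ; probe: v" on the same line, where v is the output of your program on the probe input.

add(-5) | abs ; probe: 0

Check, running the answer program on each example:
  40 -> 35 -> 35
  -43 -> -48 -> 48
  11 -> 6 -> 6
  probe: 5 -> 0 -> 0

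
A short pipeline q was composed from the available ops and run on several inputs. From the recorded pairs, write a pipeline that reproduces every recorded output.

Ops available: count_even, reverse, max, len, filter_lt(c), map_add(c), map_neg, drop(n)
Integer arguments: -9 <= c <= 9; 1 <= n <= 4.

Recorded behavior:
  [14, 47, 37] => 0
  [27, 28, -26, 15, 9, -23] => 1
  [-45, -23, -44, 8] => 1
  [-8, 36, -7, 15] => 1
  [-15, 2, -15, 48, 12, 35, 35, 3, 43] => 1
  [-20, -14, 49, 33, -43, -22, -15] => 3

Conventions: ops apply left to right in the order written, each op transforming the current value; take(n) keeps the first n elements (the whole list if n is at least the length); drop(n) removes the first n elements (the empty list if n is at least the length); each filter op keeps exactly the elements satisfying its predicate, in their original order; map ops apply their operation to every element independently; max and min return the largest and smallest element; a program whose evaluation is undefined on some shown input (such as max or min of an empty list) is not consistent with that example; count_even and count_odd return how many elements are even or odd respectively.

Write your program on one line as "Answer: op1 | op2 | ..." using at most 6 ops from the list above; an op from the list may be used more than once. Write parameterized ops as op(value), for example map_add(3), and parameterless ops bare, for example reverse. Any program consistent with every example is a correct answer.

filter_lt(5) | map_neg | map_add(-4) | reverse | count_even

Check, running the answer program on each example:
  [14, 47, 37] -> [] -> [] -> [] -> [] -> 0
  [27, 28, -26, 15, 9, -23] -> [-26, -23] -> [26, 23] -> [22, 19] -> [19, 22] -> 1
  [-45, -23, -44, 8] -> [-45, -23, -44] -> [45, 23, 44] -> [41, 19, 40] -> [40, 19, 41] -> 1
  [-8, 36, -7, 15] -> [-8, -7] -> [8, 7] -> [4, 3] -> [3, 4] -> 1
  [-15, 2, -15, 48, 12, 35, 35, 3, 43] -> [-15, 2, -15, 3] -> [15, -2, 15, -3] -> [11, -6, 11, -7] -> [-7, 11, -6, 11] -> 1
  [-20, -14, 49, 33, -43, -22, -15] -> [-20, -14, -43, -22, -15] -> [20, 14, 43, 22, 15] -> [16, 10, 39, 18, 11] -> [11, 18, 39, 10, 16] -> 3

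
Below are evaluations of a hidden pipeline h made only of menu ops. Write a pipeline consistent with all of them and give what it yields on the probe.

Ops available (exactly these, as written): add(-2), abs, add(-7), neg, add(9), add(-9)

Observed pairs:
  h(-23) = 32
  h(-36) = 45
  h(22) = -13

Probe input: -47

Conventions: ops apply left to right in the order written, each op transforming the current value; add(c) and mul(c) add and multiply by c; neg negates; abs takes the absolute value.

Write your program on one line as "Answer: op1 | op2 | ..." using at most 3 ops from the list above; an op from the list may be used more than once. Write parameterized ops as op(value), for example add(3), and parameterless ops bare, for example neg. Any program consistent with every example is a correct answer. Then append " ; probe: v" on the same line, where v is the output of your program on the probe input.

neg | add(9) ; probe: 56

Check, running the answer program on each example:
  -23 -> 23 -> 32
  -36 -> 36 -> 45
  22 -> -22 -> -13
  probe: -47 -> 47 -> 56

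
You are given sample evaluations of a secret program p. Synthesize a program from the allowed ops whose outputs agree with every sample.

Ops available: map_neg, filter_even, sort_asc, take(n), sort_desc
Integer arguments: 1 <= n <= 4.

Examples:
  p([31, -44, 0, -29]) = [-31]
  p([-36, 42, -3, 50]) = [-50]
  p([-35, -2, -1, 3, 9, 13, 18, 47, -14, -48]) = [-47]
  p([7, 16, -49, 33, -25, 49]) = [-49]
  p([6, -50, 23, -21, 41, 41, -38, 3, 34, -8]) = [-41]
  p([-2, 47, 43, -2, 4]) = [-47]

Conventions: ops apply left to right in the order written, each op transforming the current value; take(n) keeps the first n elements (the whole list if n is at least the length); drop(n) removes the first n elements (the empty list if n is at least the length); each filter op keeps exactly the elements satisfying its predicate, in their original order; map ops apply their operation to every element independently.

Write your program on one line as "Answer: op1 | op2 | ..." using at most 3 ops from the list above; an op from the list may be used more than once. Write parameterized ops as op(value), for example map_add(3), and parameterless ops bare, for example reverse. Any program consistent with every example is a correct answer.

sort_desc | take(1) | map_neg

Check, running the answer program on each example:
  [31, -44, 0, -29] -> [31, 0, -29, -44] -> [31] -> [-31]
  [-36, 42, -3, 50] -> [50, 42, -3, -36] -> [50] -> [-50]
  [-35, -2, -1, 3, 9, 13, 18, 47, -14, -48] -> [47, 18, 13, 9, 3, -1, -2, -14, -35, -48] -> [47] -> [-47]
  [7, 16, -49, 33, -25, 49] -> [49, 33, 16, 7, -25, -49] -> [49] -> [-49]
  [6, -50, 23, -21, 41, 41, -38, 3, 34, -8] -> [41, 41, 34, 23, 6, 3, -8, -21, -38, -50] -> [41] -> [-41]
  [-2, 47, 43, -2, 4] -> [47, 43, 4, -2, -2] -> [47] -> [-47]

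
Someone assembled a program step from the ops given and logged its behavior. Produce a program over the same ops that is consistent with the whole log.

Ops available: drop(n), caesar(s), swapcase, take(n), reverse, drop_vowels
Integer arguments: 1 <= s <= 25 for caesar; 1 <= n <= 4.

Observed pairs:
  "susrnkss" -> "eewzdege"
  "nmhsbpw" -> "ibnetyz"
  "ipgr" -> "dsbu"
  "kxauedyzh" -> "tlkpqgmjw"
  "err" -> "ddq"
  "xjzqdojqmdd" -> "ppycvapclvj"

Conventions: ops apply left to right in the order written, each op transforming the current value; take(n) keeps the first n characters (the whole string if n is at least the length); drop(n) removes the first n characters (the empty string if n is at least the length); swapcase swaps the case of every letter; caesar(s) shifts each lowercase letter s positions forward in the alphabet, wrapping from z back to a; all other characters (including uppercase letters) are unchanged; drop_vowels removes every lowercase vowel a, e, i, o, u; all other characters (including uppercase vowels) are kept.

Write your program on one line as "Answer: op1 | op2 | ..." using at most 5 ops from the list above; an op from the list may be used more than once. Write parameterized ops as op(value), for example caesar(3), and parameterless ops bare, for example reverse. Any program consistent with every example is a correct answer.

reverse | caesar(4) | caesar(24) | caesar(9) | caesar(1)

Check, running the answer program on each example:
  "susrnkss" -> "ssknrsus" -> "wworvwyw" -> "uumptuwu" -> "ddvycdfd" -> "eewzdege"
  "nmhsbpw" -> "wpbshmn" -> "atfwlqr" -> "yrdujop" -> "hamdsxy" -> "ibnetyz"
  "ipgr" -> "rgpi" -> "vktm" -> "tirk" -> "crat" -> "dsbu"
  "kxauedyzh" -> "hzydeuaxk" -> "ldchiyebo" -> "jbafgwczm" -> "skjopfliv" -> "tlkpqgmjw"
  "err" -> "rre" -> "vvi" -> "ttg" -> "ccp" -> "ddq"
  "xjzqdojqmdd" -> "ddmqjodqzjx" -> "hhqunshudnb" -> "ffoslqfsblz" -> "ooxbuzobkui" -> "ppycvapclvj"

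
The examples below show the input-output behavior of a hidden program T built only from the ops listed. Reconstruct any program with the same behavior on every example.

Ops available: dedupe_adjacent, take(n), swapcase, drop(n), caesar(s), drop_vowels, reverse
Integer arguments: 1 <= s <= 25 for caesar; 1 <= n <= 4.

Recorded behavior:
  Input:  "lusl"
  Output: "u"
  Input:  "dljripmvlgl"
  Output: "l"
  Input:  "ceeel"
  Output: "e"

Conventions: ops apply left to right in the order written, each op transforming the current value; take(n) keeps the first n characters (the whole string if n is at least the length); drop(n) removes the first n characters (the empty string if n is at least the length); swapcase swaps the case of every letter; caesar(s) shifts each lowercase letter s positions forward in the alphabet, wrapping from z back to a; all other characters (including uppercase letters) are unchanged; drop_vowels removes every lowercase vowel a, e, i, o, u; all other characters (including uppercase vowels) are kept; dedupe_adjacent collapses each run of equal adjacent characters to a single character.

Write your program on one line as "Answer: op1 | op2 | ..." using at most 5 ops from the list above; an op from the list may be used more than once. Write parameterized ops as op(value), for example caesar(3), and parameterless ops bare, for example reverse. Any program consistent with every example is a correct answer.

swapcase | drop(1) | take(1) | swapcase

Check, running the answer program on each example:
  "lusl" -> "LUSL" -> "USL" -> "U" -> "u"
  "dljripmvlgl" -> "DLJRIPMVLGL" -> "LJRIPMVLGL" -> "L" -> "l"
  "ceeel" -> "CEEEL" -> "EEEL" -> "E" -> "e"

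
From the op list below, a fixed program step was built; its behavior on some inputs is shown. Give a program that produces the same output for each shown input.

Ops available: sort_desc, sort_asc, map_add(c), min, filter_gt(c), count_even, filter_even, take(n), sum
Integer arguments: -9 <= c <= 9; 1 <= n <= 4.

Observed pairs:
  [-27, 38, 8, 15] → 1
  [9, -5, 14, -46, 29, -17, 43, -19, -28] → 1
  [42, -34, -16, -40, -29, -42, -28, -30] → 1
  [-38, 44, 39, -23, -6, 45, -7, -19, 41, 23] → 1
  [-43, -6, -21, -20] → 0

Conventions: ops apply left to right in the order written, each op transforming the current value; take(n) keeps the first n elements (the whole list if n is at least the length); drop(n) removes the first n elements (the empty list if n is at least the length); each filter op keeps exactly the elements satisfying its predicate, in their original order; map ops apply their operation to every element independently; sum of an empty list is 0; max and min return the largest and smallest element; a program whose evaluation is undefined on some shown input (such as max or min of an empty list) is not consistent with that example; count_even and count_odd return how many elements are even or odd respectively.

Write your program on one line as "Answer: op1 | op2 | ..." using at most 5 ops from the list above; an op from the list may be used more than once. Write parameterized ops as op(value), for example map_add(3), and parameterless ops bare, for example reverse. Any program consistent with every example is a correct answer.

filter_gt(8) | take(3) | sort_asc | count_even

Check, running the answer program on each example:
  [-27, 38, 8, 15] -> [38, 15] -> [38, 15] -> [15, 38] -> 1
  [9, -5, 14, -46, 29, -17, 43, -19, -28] -> [9, 14, 29, 43] -> [9, 14, 29] -> [9, 14, 29] -> 1
  [42, -34, -16, -40, -29, -42, -28, -30] -> [42] -> [42] -> [42] -> 1
  [-38, 44, 39, -23, -6, 45, -7, -19, 41, 23] -> [44, 39, 45, 41, 23] -> [44, 39, 45] -> [39, 44, 45] -> 1
  [-43, -6, -21, -20] -> [] -> [] -> [] -> 0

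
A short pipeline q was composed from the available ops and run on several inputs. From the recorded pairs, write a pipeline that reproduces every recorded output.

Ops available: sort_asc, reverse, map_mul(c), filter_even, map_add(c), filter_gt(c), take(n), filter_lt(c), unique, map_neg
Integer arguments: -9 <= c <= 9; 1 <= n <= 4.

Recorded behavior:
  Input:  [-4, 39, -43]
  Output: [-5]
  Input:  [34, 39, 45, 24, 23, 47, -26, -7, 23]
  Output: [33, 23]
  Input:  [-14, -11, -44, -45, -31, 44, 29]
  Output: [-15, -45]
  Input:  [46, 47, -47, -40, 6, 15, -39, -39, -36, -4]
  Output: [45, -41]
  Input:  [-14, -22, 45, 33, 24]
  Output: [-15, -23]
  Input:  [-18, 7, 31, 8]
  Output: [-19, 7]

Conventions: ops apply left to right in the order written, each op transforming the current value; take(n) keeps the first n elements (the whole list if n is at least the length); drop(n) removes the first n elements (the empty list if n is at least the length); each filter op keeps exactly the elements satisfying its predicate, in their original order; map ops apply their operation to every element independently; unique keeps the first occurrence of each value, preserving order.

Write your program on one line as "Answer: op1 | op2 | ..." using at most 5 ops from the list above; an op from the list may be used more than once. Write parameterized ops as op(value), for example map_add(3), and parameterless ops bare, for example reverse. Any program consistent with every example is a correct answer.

filter_even | take(4) | map_add(-1) | take(2)

Check, running the answer program on each example:
  [-4, 39, -43] -> [-4] -> [-4] -> [-5] -> [-5]
  [34, 39, 45, 24, 23, 47, -26, -7, 23] -> [34, 24, -26] -> [34, 24, -26] -> [33, 23, -27] -> [33, 23]
  [-14, -11, -44, -45, -31, 44, 29] -> [-14, -44, 44] -> [-14, -44, 44] -> [-15, -45, 43] -> [-15, -45]
  [46, 47, -47, -40, 6, 15, -39, -39, -36, -4] -> [46, -40, 6, -36, -4] -> [46, -40, 6, -36] -> [45, -41, 5, -37] -> [45, -41]
  [-14, -22, 45, 33, 24] -> [-14, -22, 24] -> [-14, -22, 24] -> [-15, -23, 23] -> [-15, -23]
  [-18, 7, 31, 8] -> [-18, 8] -> [-18, 8] -> [-19, 7] -> [-19, 7]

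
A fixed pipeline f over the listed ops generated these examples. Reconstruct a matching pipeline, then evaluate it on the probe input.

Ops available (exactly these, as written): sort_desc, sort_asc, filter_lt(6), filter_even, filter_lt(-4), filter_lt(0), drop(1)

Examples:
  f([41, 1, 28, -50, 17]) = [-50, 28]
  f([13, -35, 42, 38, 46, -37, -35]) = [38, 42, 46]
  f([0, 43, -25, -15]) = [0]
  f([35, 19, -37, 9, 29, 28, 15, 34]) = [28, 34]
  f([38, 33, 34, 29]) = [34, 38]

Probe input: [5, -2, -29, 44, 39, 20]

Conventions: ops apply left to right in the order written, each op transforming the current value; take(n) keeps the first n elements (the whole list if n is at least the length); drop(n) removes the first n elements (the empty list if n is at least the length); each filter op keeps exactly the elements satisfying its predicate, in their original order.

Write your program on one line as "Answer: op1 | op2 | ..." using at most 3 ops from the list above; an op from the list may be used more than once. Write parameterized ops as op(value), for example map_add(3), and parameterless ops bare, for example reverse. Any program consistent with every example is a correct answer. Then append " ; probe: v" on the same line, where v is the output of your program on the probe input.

sort_desc | sort_asc | filter_even ; probe: [-2, 20, 44]

Check, running the answer program on each example:
  [41, 1, 28, -50, 17] -> [41, 28, 17, 1, -50] -> [-50, 1, 17, 28, 41] -> [-50, 28]
  [13, -35, 42, 38, 46, -37, -35] -> [46, 42, 38, 13, -35, -35, -37] -> [-37, -35, -35, 13, 38, 42, 46] -> [38, 42, 46]
  [0, 43, -25, -15] -> [43, 0, -15, -25] -> [-25, -15, 0, 43] -> [0]
  [35, 19, -37, 9, 29, 28, 15, 34] -> [35, 34, 29, 28, 19, 15, 9, -37] -> [-37, 9, 15, 19, 28, 29, 34, 35] -> [28, 34]
  [38, 33, 34, 29] -> [38, 34, 33, 29] -> [29, 33, 34, 38] -> [34, 38]
  probe: [5, -2, -29, 44, 39, 20] -> [44, 39, 20, 5, -2, -29] -> [-29, -2, 5, 20, 39, 44] -> [-2, 20, 44]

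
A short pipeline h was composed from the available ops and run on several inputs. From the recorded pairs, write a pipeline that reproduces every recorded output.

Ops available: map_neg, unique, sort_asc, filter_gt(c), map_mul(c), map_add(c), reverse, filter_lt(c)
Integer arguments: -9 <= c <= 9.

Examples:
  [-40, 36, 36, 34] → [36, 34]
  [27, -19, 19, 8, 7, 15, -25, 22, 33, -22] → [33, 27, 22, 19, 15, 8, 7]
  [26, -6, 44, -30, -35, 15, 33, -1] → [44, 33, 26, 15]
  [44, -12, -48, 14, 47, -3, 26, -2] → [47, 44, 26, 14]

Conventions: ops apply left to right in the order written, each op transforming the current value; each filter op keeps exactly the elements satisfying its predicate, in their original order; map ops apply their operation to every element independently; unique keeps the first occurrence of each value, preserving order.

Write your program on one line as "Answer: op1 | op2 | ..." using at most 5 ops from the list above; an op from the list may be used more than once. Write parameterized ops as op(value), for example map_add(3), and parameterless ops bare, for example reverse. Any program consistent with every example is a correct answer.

unique | filter_gt(6) | map_neg | sort_asc | map_neg

Check, running the answer program on each example:
  [-40, 36, 36, 34] -> [-40, 36, 34] -> [36, 34] -> [-36, -34] -> [-36, -34] -> [36, 34]
  [27, -19, 19, 8, 7, 15, -25, 22, 33, -22] -> [27, -19, 19, 8, 7, 15, -25, 22, 33, -22] -> [27, 19, 8, 7, 15, 22, 33] -> [-27, -19, -8, -7, -15, -22, -33] -> [-33, -27, -22, -19, -15, -8, -7] -> [33, 27, 22, 19, 15, 8, 7]
  [26, -6, 44, -30, -35, 15, 33, -1] -> [26, -6, 44, -30, -35, 15, 33, -1] -> [26, 44, 15, 33] -> [-26, -44, -15, -33] -> [-44, -33, -26, -15] -> [44, 33, 26, 15]
  [44, -12, -48, 14, 47, -3, 26, -2] -> [44, -12, -48, 14, 47, -3, 26, -2] -> [44, 14, 47, 26] -> [-44, -14, -47, -26] -> [-47, -44, -26, -14] -> [47, 44, 26, 14]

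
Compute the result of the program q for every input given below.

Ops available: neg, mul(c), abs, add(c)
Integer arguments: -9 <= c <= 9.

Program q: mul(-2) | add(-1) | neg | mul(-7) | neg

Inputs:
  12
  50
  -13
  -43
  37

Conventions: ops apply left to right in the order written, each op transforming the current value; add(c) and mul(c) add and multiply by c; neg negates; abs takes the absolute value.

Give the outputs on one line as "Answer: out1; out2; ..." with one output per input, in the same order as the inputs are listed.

175; 707; -175; -595; 525

Execution, op by op:
  12 -> -24 -> -25 -> 25 -> -175 -> 175
  50 -> -100 -> -101 -> 101 -> -707 -> 707
  -13 -> 26 -> 25 -> -25 -> 175 -> -175
  -43 -> 86 -> 85 -> -85 -> 595 -> -595
  37 -> -74 -> -75 -> 75 -> -525 -> 525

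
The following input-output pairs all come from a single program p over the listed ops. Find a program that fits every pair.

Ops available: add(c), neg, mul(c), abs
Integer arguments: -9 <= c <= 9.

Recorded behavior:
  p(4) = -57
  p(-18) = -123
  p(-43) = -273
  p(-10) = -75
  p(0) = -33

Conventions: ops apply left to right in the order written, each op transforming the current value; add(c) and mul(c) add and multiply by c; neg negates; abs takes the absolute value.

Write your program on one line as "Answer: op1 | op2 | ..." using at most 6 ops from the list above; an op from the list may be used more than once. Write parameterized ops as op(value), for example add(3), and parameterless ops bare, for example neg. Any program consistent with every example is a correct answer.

mul(-2) | add(-3) | abs | add(8) | mul(-3)

Check, running the answer program on each example:
  4 -> -8 -> -11 -> 11 -> 19 -> -57
  -18 -> 36 -> 33 -> 33 -> 41 -> -123
  -43 -> 86 -> 83 -> 83 -> 91 -> -273
  -10 -> 20 -> 17 -> 17 -> 25 -> -75
  0 -> 0 -> -3 -> 3 -> 11 -> -33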